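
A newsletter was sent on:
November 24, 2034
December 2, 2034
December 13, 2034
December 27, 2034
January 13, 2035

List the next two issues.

February 2, 2035; February 25, 2035

Intervals are 8, 11, 14, 17 days — an arithmetic progression with common difference 3.
Next gap: 20 days. January 13, 2035 + 20 days = February 2, 2035.
Next gap: 23 days. February 2, 2035 + 23 days = February 25, 2035.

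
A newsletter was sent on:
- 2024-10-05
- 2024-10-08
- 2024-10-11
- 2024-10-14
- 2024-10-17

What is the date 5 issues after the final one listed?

The spacing is 3, 3, 3, 3 days — always 3 days.
2024-10-17 + 3 days = 2024-10-20.
2024-10-20 + 3 days = 2024-10-23.
2024-10-23 + 3 days = 2024-10-26.
2024-10-26 + 3 days = 2024-10-29.
2024-10-29 + 3 days = 2024-11-01.

2024-11-01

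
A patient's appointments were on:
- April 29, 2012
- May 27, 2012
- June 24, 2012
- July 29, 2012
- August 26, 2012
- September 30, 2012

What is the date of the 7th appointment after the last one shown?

April 28, 2013

Every date is a Sunday; gaps 28, 28, 35, 28, 35 days.
Each is the last Sunday of its month (at least one falls on the 29th or later, ruling out '4th Sunday').
Last Sunday of October 2012: October 28, 2012.
November 2012 ends with Sunday November 25, 2012.
December 2012 ends with Sunday December 30, 2012.
January 2013 ends with Sunday January 27, 2013.
February 2013 ends with Sunday February 24, 2013.
Last Sunday of March 2013: March 31, 2013.
Last Sunday of April 2013: April 28, 2013.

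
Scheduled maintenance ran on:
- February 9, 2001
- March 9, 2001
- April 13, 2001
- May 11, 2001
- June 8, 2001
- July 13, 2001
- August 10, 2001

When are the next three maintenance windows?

These are Fridays at 28- or 35-day spacing (28, 35, 28, 28, 35, 28).
The pattern: 2nd Friday of the month.
2nd Friday of September 2001: September 14, 2001.
October 2001 — 2nd Friday is October 12, 2001.
November 2001 — 2nd Friday is November 9, 2001.

September 14, 2001; October 12, 2001; November 9, 2001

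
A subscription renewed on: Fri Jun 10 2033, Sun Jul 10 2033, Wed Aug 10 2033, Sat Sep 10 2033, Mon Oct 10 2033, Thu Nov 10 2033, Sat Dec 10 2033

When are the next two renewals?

Tue Jan 10 2034, Fri Feb 10 2034

Gaps: 30, 31, 31, 30, 31, 30 days — not constant. Every event is on the 10th of the month.
Pattern: the 10th of each month.
January 2034: Tue Jan 10 2034.
February 2034: Fri Feb 10 2034.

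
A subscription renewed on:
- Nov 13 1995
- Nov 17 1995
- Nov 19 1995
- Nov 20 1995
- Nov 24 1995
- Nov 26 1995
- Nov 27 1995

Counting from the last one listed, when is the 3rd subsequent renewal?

Dec 4 1995

Every event lands on a Monday or Friday or Sunday (gaps cycle 4, 2, 1, 4, 2, 1).
So the schedule is: every Monday, Friday and Sunday.
The following Friday is Dec 1 1995.
The following Sunday is Dec 3 1995.
The following Monday is Dec 4 1995.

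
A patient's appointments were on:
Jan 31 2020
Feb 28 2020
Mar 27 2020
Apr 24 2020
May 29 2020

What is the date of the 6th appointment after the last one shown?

All Fridays; the gaps (28, 28, 28, 35) vary with month length.
This is the last Friday of each month.
Last Friday of June 2020: Jun 26 2020.
Last Friday of July 2020: Jul 31 2020.
August 2020 ends with Friday Aug 28 2020.
September 2020 ends with Friday Sep 25 2020.
October 2020 ends with Friday Oct 30 2020.
November 2020 ends with Friday Nov 27 2020.

Nov 27 2020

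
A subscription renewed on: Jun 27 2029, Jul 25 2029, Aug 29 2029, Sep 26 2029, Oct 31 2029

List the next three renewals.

Nov 28 2029, Dec 26 2029, Jan 30 2030

Every date is a Wednesday; gaps 28, 35, 28, 35 days.
Each is the last Wednesday of its month (at least one falls on the 29th or later, ruling out '4th Wednesday').
Last Wednesday of November 2029: Nov 28 2029.
Last Wednesday of December 2029: Dec 26 2029.
January 2030 ends with Wednesday Jan 30 2030.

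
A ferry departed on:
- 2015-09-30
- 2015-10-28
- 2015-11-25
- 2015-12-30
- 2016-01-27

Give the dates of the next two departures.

2016-02-24, 2016-03-30

All Wednesdays; the gaps (28, 28, 35, 28) vary with month length.
This is the last Wednesday of each month.
Last Wednesday of February 2016: 2016-02-24.
March 2016 ends with Wednesday 2016-03-30.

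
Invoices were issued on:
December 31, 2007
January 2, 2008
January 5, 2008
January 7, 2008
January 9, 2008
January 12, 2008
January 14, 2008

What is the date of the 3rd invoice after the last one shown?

January 21, 2008

Gaps: 2, 3, 2, 2, 3, 2 days — not constant, but cyclic with period 3.
The events fall on every Monday, Wednesday and Saturday.
Next Wednesday: January 16, 2008.
The following Saturday is January 19, 2008.
The following Monday is January 21, 2008.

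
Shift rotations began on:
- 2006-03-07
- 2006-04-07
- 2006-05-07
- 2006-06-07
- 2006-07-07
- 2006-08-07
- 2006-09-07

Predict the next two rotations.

Each date is the 7th; the gaps (31, 30, 31, 30, 31, 31) track the month lengths.
The rule is the 7th of each month.
October 2006: 2006-10-07.
Next: November 2006 → 2006-11-07.

2006-10-07, 2006-11-07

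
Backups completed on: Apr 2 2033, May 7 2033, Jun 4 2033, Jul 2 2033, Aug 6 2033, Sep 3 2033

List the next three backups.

Oct 1 2033, Nov 5 2033, Dec 3 2033

Gaps: 35, 28, 28, 35, 28 days — a mix of 28 and 35. Every date is a Saturday.
Each is the 1st Saturday of its month.
1st Saturday of October 2033: Oct 1 2033.
November 2033 — 1st Saturday is Nov 5 2033.
1st Saturday of December 2033: Dec 3 2033.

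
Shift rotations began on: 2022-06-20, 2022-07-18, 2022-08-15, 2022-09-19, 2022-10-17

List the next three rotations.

These are Mondays at 28- or 35-day spacing (28, 28, 35, 28).
The pattern: 3rd Monday of the month.
November 2022 — 3rd Monday is 2022-11-21.
3rd Monday of December 2022: 2022-12-19.
January 2023 — 3rd Monday is 2023-01-16.

2022-11-21, 2022-12-19, 2023-01-16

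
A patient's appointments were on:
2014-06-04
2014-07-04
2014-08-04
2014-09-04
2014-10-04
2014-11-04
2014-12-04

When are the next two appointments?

2015-01-04, 2015-02-04

Each date is the 4th; the gaps (30, 31, 31, 30, 31, 30) track the month lengths.
The rule is the 4th of each month.
January 2015: 2015-01-04.
Next: February 2015 → 2015-02-04.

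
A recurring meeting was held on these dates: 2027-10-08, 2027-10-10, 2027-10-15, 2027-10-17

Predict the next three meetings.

2027-10-22, 2027-10-24, 2027-10-29

The gap pattern 2, 5, 2 repeats every 2 events.
These are the Fridays and Sundays of each week.
The following Friday is 2027-10-22.
The following Sunday is 2027-10-24.
Next Friday: 2027-10-29.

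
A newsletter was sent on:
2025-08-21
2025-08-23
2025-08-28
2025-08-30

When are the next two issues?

2025-09-04, 2025-09-06

The gap pattern 2, 5, 2 repeats every 2 events.
These are the Thursdays and Saturdays of each week.
Next Thursday: 2025-09-04.
Next Saturday: 2025-09-06.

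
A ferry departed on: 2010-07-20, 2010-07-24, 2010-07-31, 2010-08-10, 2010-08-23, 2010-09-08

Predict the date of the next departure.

Intervals are 4, 7, 10, 13, 16 days — an arithmetic progression with common difference 3.
Next gap: 19 days. 2010-09-08 + 19 days = 2010-09-27.

2010-09-27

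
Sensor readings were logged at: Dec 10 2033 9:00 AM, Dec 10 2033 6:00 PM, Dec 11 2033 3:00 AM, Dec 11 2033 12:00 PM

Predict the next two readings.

Dec 11 2033 9:00 PM, Dec 12 2033 6:00 AM

Spacing: 9, 9, 9 h — constant 9 h.
Dec 11 2033 12:00 PM + 9 h = Dec 11 2033 9:00 PM.
Dec 11 2033 9:00 PM + 9 h = Dec 12 2033 6:00 AM.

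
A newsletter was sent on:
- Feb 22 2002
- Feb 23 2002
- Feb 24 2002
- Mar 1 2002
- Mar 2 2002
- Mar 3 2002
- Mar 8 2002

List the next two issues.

Gaps: 1, 1, 5, 1, 1, 5 days — not constant, but cyclic with period 3.
The events fall on every Friday, Saturday and Sunday.
Next Saturday: Mar 9 2002.
Next Sunday: Mar 10 2002.

Mar 9 2002, Mar 10 2002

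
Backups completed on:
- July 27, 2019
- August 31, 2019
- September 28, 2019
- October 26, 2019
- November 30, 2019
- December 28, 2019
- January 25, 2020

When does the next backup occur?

February 29, 2020

These are Saturdays with 35, 28, 28, 35, 28, 28-day gaps.
Each is the final Saturday of its month — August 31, 2019 is past the 28th, so '4th Saturday' doesn't fit.
February 2020 ends with Saturday February 29, 2020.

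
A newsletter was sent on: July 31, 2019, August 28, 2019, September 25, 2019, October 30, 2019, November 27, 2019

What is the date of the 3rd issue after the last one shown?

All Wednesdays; the gaps (28, 28, 35, 28) vary with month length.
This is the last Wednesday of each month.
December 2019 ends with Wednesday December 25, 2019.
Last Wednesday of January 2020: January 29, 2020.
February 2020 ends with Wednesday February 26, 2020.

February 26, 2020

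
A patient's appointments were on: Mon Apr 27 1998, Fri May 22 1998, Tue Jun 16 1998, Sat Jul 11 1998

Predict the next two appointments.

Wed Aug 5 1998, Sun Aug 30 1998

Every event comes 25 days after the last (25, 25, 25).
Sat Jul 11 1998 + 25 days = Wed Aug 5 1998.
Wed Aug 5 1998 + 25 days = Sun Aug 30 1998.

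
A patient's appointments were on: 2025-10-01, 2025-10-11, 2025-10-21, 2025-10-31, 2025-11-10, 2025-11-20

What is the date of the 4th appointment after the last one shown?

2025-12-30

Gaps between consecutive events: 10, 10, 10, 10, 10 days — a constant 10-day interval.
2025-11-20 + 10 days = 2025-11-30.
2025-11-30 + 10 days = 2025-12-10.
2025-12-10 + 10 days = 2025-12-20.
2025-12-20 + 10 days = 2025-12-30.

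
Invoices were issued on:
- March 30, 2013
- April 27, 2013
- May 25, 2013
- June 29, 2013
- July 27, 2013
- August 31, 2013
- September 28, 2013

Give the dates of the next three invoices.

These are Saturdays with 28, 28, 35, 28, 35, 28-day gaps.
Each is the final Saturday of its month — March 30, 2013 is past the 28th, so '4th Saturday' doesn't fit.
October 2013 ends with Saturday October 26, 2013.
Last Saturday of November 2013: November 30, 2013.
Last Saturday of December 2013: December 28, 2013.

October 26, 2013; November 30, 2013; December 28, 2013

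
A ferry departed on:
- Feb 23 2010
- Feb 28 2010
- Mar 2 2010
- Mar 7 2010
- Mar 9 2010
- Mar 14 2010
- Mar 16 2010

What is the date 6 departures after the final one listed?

Every event lands on a Tuesday or Sunday (gaps cycle 5, 2, 5, 2, 5, 2).
So the schedule is: every Tuesday and Sunday.
The following Sunday is Mar 21 2010.
Next Tuesday: Mar 23 2010.
The following Sunday is Mar 28 2010.
The following Tuesday is Mar 30 2010.
The following Sunday is Apr 4 2010.
Next Tuesday: Apr 6 2010.

Apr 6 2010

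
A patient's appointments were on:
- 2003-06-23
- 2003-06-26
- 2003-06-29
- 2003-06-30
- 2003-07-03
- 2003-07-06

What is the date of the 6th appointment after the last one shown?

Every event lands on a Monday or Thursday or Sunday (gaps cycle 3, 3, 1, 3, 3).
So the schedule is: every Monday, Thursday and Sunday.
The following Monday is 2003-07-07.
The following Thursday is 2003-07-10.
The following Sunday is 2003-07-13.
Next Monday: 2003-07-14.
Next Thursday: 2003-07-17.
Next Sunday: 2003-07-20.

2003-07-20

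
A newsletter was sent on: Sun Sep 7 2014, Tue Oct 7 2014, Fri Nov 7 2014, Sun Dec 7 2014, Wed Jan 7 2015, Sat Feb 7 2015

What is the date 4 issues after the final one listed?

Gaps: 30, 31, 30, 31, 31 days — not constant. Every event is on the 7th of the month.
Pattern: the 7th of each month.
Next: March 2015 → Sat Mar 7 2015.
April 2015: Tue Apr 7 2015.
May 2015: Thu May 7 2015.
June 2015: Sun Jun 7 2015.

Sun Jun 7 2015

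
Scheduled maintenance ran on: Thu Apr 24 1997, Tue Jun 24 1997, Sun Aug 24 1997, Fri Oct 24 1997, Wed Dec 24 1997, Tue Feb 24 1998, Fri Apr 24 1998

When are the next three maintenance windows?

Wed Jun 24 1998, Mon Aug 24 1998, Sat Oct 24 1998

Gaps: 61, 61, 61, 61, 62, 59 days — not constant. Every event is on the 24th of the month.
Pattern: the 24th of every 2 months.
June 1998: Wed Jun 24 1998.
August 1998: Mon Aug 24 1998.
Next: October 1998 → Sat Oct 24 1998.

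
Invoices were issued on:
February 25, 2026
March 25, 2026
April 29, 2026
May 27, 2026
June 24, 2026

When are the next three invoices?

July 29, 2026; August 26, 2026; September 30, 2026

All Wednesdays; the gaps (28, 35, 28, 28) vary with month length.
This is the last Wednesday of each month.
July 2026 ends with Wednesday July 29, 2026.
Last Wednesday of August 2026: August 26, 2026.
September 2026 ends with Wednesday September 30, 2026.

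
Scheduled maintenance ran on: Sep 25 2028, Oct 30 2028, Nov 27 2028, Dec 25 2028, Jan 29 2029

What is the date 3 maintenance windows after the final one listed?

Apr 30 2029

These are Mondays with 35, 28, 28, 35-day gaps.
Each is the final Monday of its month — Oct 30 2028 is past the 28th, so '4th Monday' doesn't fit.
Last Monday of February 2029: Feb 26 2029.
Last Monday of March 2029: Mar 26 2029.
April 2029 ends with Monday Apr 30 2029.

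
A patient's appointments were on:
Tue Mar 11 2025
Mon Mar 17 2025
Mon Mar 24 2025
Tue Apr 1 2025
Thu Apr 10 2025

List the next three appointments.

Intervals are 6, 7, 8, 9 days — an arithmetic progression with common difference 1.
Next gap: 10 days. Thu Apr 10 2025 + 10 days = Sun Apr 20 2025.
Next gap: 11 days. Sun Apr 20 2025 + 11 days = Thu May 1 2025.
Next gap: 12 days. Thu May 1 2025 + 12 days = Tue May 13 2025.

Sun Apr 20 2025, Thu May 1 2025, Tue May 13 2025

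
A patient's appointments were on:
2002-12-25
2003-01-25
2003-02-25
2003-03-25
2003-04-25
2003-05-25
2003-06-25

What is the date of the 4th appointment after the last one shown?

2003-10-25

Gaps: 31, 31, 28, 31, 30, 31 days — not constant. Every event is on the 25th of the month.
Pattern: the 25th of each month.
Next: July 2003 → 2003-07-25.
Next: August 2003 → 2003-08-25.
Next: September 2003 → 2003-09-25.
October 2003: 2003-10-25.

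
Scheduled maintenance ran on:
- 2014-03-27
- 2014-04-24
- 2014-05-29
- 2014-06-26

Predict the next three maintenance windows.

2014-07-31, 2014-08-28, 2014-09-25

These are Thursdays with 28, 35, 28-day gaps.
Each is the final Thursday of its month — 2014-05-29 is past the 28th, so '4th Thursday' doesn't fit.
Last Thursday of July 2014: 2014-07-31.
Last Thursday of August 2014: 2014-08-28.
Last Thursday of September 2014: 2014-09-25.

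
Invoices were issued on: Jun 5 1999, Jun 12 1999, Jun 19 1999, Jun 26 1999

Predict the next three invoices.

Every event comes 7 days after the last (7, 7, 7).
Jun 26 1999 + 7 days = Jul 3 1999.
Jul 3 1999 + 7 days = Jul 10 1999.
Jul 10 1999 + 7 days = Jul 17 1999.

Jul 3 1999, Jul 10 1999, Jul 17 1999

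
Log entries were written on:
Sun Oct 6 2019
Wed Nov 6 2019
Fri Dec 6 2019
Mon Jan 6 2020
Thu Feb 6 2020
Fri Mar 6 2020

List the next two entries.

Mon Apr 6 2020, Wed May 6 2020

Each date is the 6th; the gaps (31, 30, 31, 31, 29) track the month lengths.
The rule is the 6th of each month.
April 2020: Mon Apr 6 2020.
May 2020: Wed May 6 2020.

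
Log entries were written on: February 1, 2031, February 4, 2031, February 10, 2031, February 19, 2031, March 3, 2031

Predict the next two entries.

Intervals are 3, 6, 9, 12 days — an arithmetic progression with common difference 3.
Next gap: 15 days. March 3, 2031 + 15 days = March 18, 2031.
Next gap: 18 days. March 18, 2031 + 18 days = April 5, 2031.

March 18, 2031; April 5, 2031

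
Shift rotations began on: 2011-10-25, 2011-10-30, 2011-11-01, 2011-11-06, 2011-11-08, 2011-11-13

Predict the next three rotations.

The gap pattern 5, 2, 5, 2, 5 repeats every 2 events.
These are the Tuesdays and Sundays of each week.
Next Tuesday: 2011-11-15.
The following Sunday is 2011-11-20.
Next Tuesday: 2011-11-22.

2011-11-15, 2011-11-20, 2011-11-22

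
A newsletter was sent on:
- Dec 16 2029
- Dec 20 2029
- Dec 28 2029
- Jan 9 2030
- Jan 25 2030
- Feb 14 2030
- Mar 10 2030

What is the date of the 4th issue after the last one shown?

Jul 24 2030

Intervals are 4, 8, 12, 16, 20, 24 days — an arithmetic progression with common difference 4.
Next gap: 28 days. Mar 10 2030 + 28 days = Apr 7 2030.
Next gap: 32 days. Apr 7 2030 + 32 days = May 9 2030.
Next gap: 36 days. May 9 2030 + 36 days = Jun 14 2030.
Next gap: 40 days. Jun 14 2030 + 40 days = Jul 24 2030.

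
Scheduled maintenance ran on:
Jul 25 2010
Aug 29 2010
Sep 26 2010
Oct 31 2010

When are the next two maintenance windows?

Nov 28 2010, Dec 26 2010

All Sundays; the gaps (35, 28, 35) vary with month length.
This is the last Sunday of each month.
Last Sunday of November 2010: Nov 28 2010.
December 2010 ends with Sunday Dec 26 2010.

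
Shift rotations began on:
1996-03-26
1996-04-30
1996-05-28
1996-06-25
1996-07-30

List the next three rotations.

1996-08-27, 1996-09-24, 1996-10-29

All Tuesdays; the gaps (35, 28, 28, 35) vary with month length.
This is the last Tuesday of each month.
Last Tuesday of August 1996: 1996-08-27.
Last Tuesday of September 1996: 1996-09-24.
October 1996 ends with Tuesday 1996-10-29.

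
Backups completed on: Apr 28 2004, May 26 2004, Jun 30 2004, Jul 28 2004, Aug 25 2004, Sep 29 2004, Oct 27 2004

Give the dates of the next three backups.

All Wednesdays; the gaps (28, 35, 28, 28, 35, 28) vary with month length.
This is the last Wednesday of each month.
Last Wednesday of November 2004: Nov 24 2004.
Last Wednesday of December 2004: Dec 29 2004.
January 2005 ends with Wednesday Jan 26 2005.

Nov 24 2004, Dec 29 2004, Jan 26 2005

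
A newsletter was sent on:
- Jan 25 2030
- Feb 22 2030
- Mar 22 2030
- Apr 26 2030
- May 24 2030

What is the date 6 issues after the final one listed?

Nov 22 2030

All dates are Fridays, 28, 28, 35, 28 days apart.
Specifically, the 4th Friday of each month.
4th Friday of June 2030: Jun 28 2030.
July 2030 — 4th Friday is Jul 26 2030.
August 2030 — 4th Friday is Aug 23 2030.
4th Friday of September 2030: Sep 27 2030.
October 2030 — 4th Friday is Oct 25 2030.
November 2030 — 4th Friday is Nov 22 2030.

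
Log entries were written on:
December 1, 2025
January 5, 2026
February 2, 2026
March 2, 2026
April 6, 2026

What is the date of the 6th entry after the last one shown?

Gaps: 35, 28, 28, 35 days — a mix of 28 and 35. Every date is a Monday.
Each is the 1st Monday of its month.
May 2026 — 1st Monday is May 4, 2026.
1st Monday of June 2026: June 1, 2026.
1st Monday of July 2026: July 6, 2026.
August 2026 — 1st Monday is August 3, 2026.
1st Monday of September 2026: September 7, 2026.
October 2026 — 1st Monday is October 5, 2026.

October 5, 2026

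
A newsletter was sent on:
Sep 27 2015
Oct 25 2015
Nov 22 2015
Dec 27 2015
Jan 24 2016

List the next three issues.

All dates are Sundays, 28, 28, 35, 28 days apart.
Specifically, the 4th Sunday of each month.
4th Sunday of February 2016: Feb 28 2016.
4th Sunday of March 2016: Mar 27 2016.
4th Sunday of April 2016: Apr 24 2016.

Feb 28 2016, Mar 27 2016, Apr 24 2016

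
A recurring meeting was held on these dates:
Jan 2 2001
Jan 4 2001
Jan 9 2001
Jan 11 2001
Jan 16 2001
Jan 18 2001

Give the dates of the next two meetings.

Jan 23 2001, Jan 25 2001

Gaps: 2, 5, 2, 5, 2 days — not constant, but cyclic with period 2.
The events fall on every Tuesday and Thursday.
Next Tuesday: Jan 23 2001.
The following Thursday is Jan 25 2001.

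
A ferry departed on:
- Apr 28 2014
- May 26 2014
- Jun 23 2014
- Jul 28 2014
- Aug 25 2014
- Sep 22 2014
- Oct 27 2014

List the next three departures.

Nov 24 2014, Dec 22 2014, Jan 26 2015

Gaps: 28, 28, 35, 28, 28, 35 days — a mix of 28 and 35. Every date is a Monday.
Each is the 4th Monday of its month.
4th Monday of November 2014: Nov 24 2014.
December 2014 — 4th Monday is Dec 22 2014.
January 2015 — 4th Monday is Jan 26 2015.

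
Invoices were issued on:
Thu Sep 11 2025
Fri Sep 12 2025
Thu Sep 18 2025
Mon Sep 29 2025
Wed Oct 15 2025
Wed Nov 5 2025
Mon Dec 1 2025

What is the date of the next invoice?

The spacing grows by 5 each time: 1, 6, 11, 16, 21, 26 days.
Next gap: 31 days. Mon Dec 1 2025 + 31 days = Thu Jan 1 2026.

Thu Jan 1 2026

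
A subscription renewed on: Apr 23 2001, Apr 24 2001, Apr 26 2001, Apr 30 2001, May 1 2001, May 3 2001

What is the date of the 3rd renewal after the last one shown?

Every event lands on a Monday or Tuesday or Thursday (gaps cycle 1, 2, 4, 1, 2).
So the schedule is: every Monday, Tuesday and Thursday.
The following Monday is May 7 2001.
The following Tuesday is May 8 2001.
The following Thursday is May 10 2001.

May 10 2001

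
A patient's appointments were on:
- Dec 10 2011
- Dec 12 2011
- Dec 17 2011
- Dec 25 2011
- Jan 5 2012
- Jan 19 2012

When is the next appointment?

Intervals are 2, 5, 8, 11, 14 days — an arithmetic progression with common difference 3.
Next gap: 17 days. Jan 19 2012 + 17 days = Feb 5 2012.

Feb 5 2012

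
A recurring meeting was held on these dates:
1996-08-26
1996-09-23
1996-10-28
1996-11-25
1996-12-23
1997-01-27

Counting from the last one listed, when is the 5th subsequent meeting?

1997-06-23

All dates are Mondays, 28, 35, 28, 28, 35 days apart.
Specifically, the 4th Monday of each month.
4th Monday of February 1997: 1997-02-24.
4th Monday of March 1997: 1997-03-24.
April 1997 — 4th Monday is 1997-04-28.
May 1997 — 4th Monday is 1997-05-26.
4th Monday of June 1997: 1997-06-23.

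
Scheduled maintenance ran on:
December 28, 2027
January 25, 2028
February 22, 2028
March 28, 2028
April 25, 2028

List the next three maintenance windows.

May 23, 2028; June 27, 2028; July 25, 2028

These are Tuesdays at 28- or 35-day spacing (28, 28, 35, 28).
The pattern: 4th Tuesday of the month.
May 2028 — 4th Tuesday is May 23, 2028.
June 2028 — 4th Tuesday is June 27, 2028.
4th Tuesday of July 2028: July 25, 2028.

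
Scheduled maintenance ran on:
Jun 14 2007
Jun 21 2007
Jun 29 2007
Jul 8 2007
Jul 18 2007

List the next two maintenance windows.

Jul 29 2007, Aug 10 2007

Gaps: 7, 8, 9, 10 days — each gap is 1 larger than the previous one.
Next gap: 11 days. Jul 18 2007 + 11 days = Jul 29 2007.
Next gap: 12 days. Jul 29 2007 + 12 days = Aug 10 2007.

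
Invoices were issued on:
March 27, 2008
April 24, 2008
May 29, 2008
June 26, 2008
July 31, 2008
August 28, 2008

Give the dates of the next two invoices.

All Thursdays; the gaps (28, 35, 28, 35, 28) vary with month length.
This is the last Thursday of each month.
Last Thursday of September 2008: September 25, 2008.
Last Thursday of October 2008: October 30, 2008.

September 25, 2008; October 30, 2008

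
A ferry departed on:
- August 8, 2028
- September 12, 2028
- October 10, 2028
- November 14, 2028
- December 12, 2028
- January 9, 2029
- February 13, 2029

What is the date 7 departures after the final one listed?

All dates are Tuesdays, 35, 28, 35, 28, 28, 35 days apart.
Specifically, the 2nd Tuesday of each month.
2nd Tuesday of March 2029: March 13, 2029.
2nd Tuesday of April 2029: April 10, 2029.
May 2029 — 2nd Tuesday is May 8, 2029.
June 2029 — 2nd Tuesday is June 12, 2029.
2nd Tuesday of July 2029: July 10, 2029.
August 2029 — 2nd Tuesday is August 14, 2029.
September 2029 — 2nd Tuesday is September 11, 2029.

September 11, 2029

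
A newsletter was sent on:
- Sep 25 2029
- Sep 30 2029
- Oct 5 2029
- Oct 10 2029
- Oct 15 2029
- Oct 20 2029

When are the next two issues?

Oct 25 2029, Oct 30 2029

The spacing is 5, 5, 5, 5, 5 days — always 5 days.
Oct 20 2029 + 5 days = Oct 25 2029.
Oct 25 2029 + 5 days = Oct 30 2029.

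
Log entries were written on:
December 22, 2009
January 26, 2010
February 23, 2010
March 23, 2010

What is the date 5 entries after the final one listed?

Gaps: 35, 28, 28 days — a mix of 28 and 35. Every date is a Tuesday.
Each is the 4th Tuesday of its month.
4th Tuesday of April 2010: April 27, 2010.
4th Tuesday of May 2010: May 25, 2010.
June 2010 — 4th Tuesday is June 22, 2010.
July 2010 — 4th Tuesday is July 27, 2010.
4th Tuesday of August 2010: August 24, 2010.

August 24, 2010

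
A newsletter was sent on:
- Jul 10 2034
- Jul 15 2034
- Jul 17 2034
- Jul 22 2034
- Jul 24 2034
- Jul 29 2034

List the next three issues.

Jul 31 2034, Aug 5 2034, Aug 7 2034

Gaps: 5, 2, 5, 2, 5 days — not constant, but cyclic with period 2.
The events fall on every Monday and Saturday.
The following Monday is Jul 31 2034.
The following Saturday is Aug 5 2034.
Next Monday: Aug 7 2034.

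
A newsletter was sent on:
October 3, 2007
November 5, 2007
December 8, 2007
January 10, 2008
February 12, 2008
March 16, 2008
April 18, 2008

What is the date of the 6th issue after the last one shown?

Every event comes 33 days after the last (33, 33, 33, 33, 33, 33).
April 18, 2008 + 33 days = May 21, 2008.
May 21, 2008 + 33 days = June 23, 2008.
June 23, 2008 + 33 days = July 26, 2008.
July 26, 2008 + 33 days = August 28, 2008.
August 28, 2008 + 33 days = September 30, 2008.
September 30, 2008 + 33 days = November 2, 2008.

November 2, 2008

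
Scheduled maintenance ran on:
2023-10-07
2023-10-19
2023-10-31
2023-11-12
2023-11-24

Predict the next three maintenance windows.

2023-12-06, 2023-12-18, 2023-12-30

Gaps between consecutive events: 12, 12, 12, 12 days — a constant 12-day interval.
2023-11-24 + 12 days = 2023-12-06.
2023-12-06 + 12 days = 2023-12-18.
2023-12-18 + 12 days = 2023-12-30.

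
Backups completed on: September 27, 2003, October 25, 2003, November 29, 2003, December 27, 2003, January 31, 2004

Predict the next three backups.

February 28, 2004; March 27, 2004; April 24, 2004

These are Saturdays with 28, 35, 28, 35-day gaps.
Each is the final Saturday of its month — November 29, 2003 is past the 28th, so '4th Saturday' doesn't fit.
Last Saturday of February 2004: February 28, 2004.
Last Saturday of March 2004: March 27, 2004.
Last Saturday of April 2004: April 24, 2004.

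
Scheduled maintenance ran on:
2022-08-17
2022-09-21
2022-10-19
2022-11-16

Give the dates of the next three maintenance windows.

All dates are Wednesdays, 35, 28, 28 days apart.
Specifically, the 3rd Wednesday of each month.
3rd Wednesday of December 2022: 2022-12-21.
3rd Wednesday of January 2023: 2023-01-18.
February 2023 — 3rd Wednesday is 2023-02-15.

2022-12-21, 2023-01-18, 2023-02-15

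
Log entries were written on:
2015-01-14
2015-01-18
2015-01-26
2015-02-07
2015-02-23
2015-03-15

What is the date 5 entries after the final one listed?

2015-08-22

The spacing grows by 4 each time: 4, 8, 12, 16, 20 days.
Next gap: 24 days. 2015-03-15 + 24 days = 2015-04-08.
Next gap: 28 days. 2015-04-08 + 28 days = 2015-05-06.
Next gap: 32 days. 2015-05-06 + 32 days = 2015-06-07.
Next gap: 36 days. 2015-06-07 + 36 days = 2015-07-13.
Next gap: 40 days. 2015-07-13 + 40 days = 2015-08-22.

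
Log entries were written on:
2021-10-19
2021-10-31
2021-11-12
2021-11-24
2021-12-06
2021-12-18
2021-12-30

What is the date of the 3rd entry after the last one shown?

2022-02-04

Every event comes 12 days after the last (12, 12, 12, 12, 12, 12).
2021-12-30 + 12 days = 2022-01-11.
2022-01-11 + 12 days = 2022-01-23.
2022-01-23 + 12 days = 2022-02-04.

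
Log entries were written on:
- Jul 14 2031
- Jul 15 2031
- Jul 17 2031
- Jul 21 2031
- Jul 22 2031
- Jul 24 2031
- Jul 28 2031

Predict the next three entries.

The gap pattern 1, 2, 4, 1, 2, 4 repeats every 3 events.
These are the Mondays, Tuesdays and Thursdays of each week.
Next Tuesday: Jul 29 2031.
The following Thursday is Jul 31 2031.
The following Monday is Aug 4 2031.

Jul 29 2031, Jul 31 2031, Aug 4 2031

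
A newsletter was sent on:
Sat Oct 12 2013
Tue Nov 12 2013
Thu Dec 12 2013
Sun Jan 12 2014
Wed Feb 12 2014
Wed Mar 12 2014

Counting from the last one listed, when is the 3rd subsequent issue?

Each date is the 12th; the gaps (31, 30, 31, 31, 28) track the month lengths.
The rule is the 12th of each month.
Next: April 2014 → Sat Apr 12 2014.
May 2014: Mon May 12 2014.
Next: June 2014 → Thu Jun 12 2014.

Thu Jun 12 2014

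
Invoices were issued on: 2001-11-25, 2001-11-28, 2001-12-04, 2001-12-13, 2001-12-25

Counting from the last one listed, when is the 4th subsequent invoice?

The spacing grows by 3 each time: 3, 6, 9, 12 days.
Next gap: 15 days. 2001-12-25 + 15 days = 2002-01-09.
Next gap: 18 days. 2002-01-09 + 18 days = 2002-01-27.
Next gap: 21 days. 2002-01-27 + 21 days = 2002-02-17.
Next gap: 24 days. 2002-02-17 + 24 days = 2002-03-13.

2002-03-13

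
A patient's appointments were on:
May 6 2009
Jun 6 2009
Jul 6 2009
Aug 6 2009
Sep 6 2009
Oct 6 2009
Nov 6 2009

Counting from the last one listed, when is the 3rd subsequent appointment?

Feb 6 2010

Each date is the 6th; the gaps (31, 30, 31, 31, 30, 31) track the month lengths.
The rule is the 6th of each month.
Next: December 2009 → Dec 6 2009.
January 2010: Jan 6 2010.
February 2010: Feb 6 2010.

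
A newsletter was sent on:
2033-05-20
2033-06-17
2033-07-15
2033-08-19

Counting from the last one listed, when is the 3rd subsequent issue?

All dates are Fridays, 28, 28, 35 days apart.
Specifically, the 3rd Friday of each month.
3rd Friday of September 2033: 2033-09-16.
October 2033 — 3rd Friday is 2033-10-21.
3rd Friday of November 2033: 2033-11-18.

2033-11-18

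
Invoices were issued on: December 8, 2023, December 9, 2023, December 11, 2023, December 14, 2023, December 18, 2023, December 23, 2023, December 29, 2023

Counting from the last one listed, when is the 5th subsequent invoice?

February 12, 2024

Gaps: 1, 2, 3, 4, 5, 6 days — each gap is 1 larger than the previous one.
Next gap: 7 days. December 29, 2023 + 7 days = January 5, 2024.
Next gap: 8 days. January 5, 2024 + 8 days = January 13, 2024.
Next gap: 9 days. January 13, 2024 + 9 days = January 22, 2024.
Next gap: 10 days. January 22, 2024 + 10 days = February 1, 2024.
Next gap: 11 days. February 1, 2024 + 11 days = February 12, 2024.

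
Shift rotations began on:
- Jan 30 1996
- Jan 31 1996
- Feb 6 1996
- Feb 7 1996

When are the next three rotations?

Feb 13 1996, Feb 14 1996, Feb 20 1996

The gap pattern 1, 6, 1 repeats every 2 events.
These are the Tuesdays and Wednesdays of each week.
Next Tuesday: Feb 13 1996.
Next Wednesday: Feb 14 1996.
The following Tuesday is Feb 20 1996.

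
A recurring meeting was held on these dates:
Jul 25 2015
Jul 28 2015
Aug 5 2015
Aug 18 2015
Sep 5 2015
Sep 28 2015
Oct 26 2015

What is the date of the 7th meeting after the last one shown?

Sep 26 2016

Gaps: 3, 8, 13, 18, 23, 28 days — each gap is 5 larger than the previous one.
Next gap: 33 days. Oct 26 2015 + 33 days = Nov 28 2015.
Next gap: 38 days. Nov 28 2015 + 38 days = Jan 5 2016.
Next gap: 43 days. Jan 5 2016 + 43 days = Feb 17 2016.
Next gap: 48 days. Feb 17 2016 + 48 days = Apr 5 2016.
Next gap: 53 days. Apr 5 2016 + 53 days = May 28 2016.
Next gap: 58 days. May 28 2016 + 58 days = Jul 25 2016.
Next gap: 63 days. Jul 25 2016 + 63 days = Sep 26 2016.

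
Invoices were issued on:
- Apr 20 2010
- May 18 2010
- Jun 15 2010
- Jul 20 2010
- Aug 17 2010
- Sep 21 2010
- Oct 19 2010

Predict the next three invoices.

Nov 16 2010, Dec 21 2010, Jan 18 2011

Gaps: 28, 28, 35, 28, 35, 28 days — a mix of 28 and 35. Every date is a Tuesday.
Each is the 3rd Tuesday of its month.
November 2010 — 3rd Tuesday is Nov 16 2010.
December 2010 — 3rd Tuesday is Dec 21 2010.
January 2011 — 3rd Tuesday is Jan 18 2011.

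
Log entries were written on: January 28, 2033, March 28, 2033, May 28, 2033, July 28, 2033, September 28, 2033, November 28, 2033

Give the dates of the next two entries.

January 28, 2034; March 28, 2034

The day-of-month is always 28 (59, 61, 61, 62, 61 days between events).
So this recurs on the 28th of every 2 months.
January 2034: January 28, 2034.
Next: March 2034 → March 28, 2034.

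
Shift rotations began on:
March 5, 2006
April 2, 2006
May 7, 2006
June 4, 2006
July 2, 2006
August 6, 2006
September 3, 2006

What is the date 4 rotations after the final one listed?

These are Sundays at 28- or 35-day spacing (28, 35, 28, 28, 35, 28).
The pattern: 1st Sunday of the month.
October 2006 — 1st Sunday is October 1, 2006.
1st Sunday of November 2006: November 5, 2006.
1st Sunday of December 2006: December 3, 2006.
1st Sunday of January 2007: January 7, 2007.

January 7, 2007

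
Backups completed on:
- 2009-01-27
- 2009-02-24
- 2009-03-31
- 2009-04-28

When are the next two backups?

2009-05-26, 2009-06-30

These are Tuesdays with 28, 35, 28-day gaps.
Each is the final Tuesday of its month — 2009-03-31 is past the 28th, so '4th Tuesday' doesn't fit.
May 2009 ends with Tuesday 2009-05-26.
June 2009 ends with Tuesday 2009-06-30.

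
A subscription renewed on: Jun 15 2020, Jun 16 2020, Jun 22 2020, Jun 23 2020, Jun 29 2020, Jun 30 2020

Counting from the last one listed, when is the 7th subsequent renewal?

The gap pattern 1, 6, 1, 6, 1 repeats every 2 events.
These are the Mondays and Tuesdays of each week.
The following Monday is Jul 6 2020.
Next Tuesday: Jul 7 2020.
Next Monday: Jul 13 2020.
The following Tuesday is Jul 14 2020.
The following Monday is Jul 20 2020.
Next Tuesday: Jul 21 2020.
Next Monday: Jul 27 2020.

Jul 27 2020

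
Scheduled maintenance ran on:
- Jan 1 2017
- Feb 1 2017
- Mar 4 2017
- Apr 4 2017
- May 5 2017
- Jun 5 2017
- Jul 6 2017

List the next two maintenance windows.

Every event comes 31 days after the last (31, 31, 31, 31, 31, 31).
Jul 6 2017 + 31 days = Aug 6 2017.
Aug 6 2017 + 31 days = Sep 6 2017.

Aug 6 2017, Sep 6 2017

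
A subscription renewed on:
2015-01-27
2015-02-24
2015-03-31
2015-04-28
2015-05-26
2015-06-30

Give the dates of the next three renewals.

These are Tuesdays with 28, 35, 28, 28, 35-day gaps.
Each is the final Tuesday of its month — 2015-03-31 is past the 28th, so '4th Tuesday' doesn't fit.
July 2015 ends with Tuesday 2015-07-28.
August 2015 ends with Tuesday 2015-08-25.
Last Tuesday of September 2015: 2015-09-29.

2015-07-28, 2015-08-25, 2015-09-29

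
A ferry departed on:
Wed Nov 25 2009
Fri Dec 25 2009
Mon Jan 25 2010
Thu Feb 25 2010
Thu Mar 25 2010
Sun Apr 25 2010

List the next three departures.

Gaps: 30, 31, 31, 28, 31 days — not constant. Every event is on the 25th of the month.
Pattern: the 25th of each month.
Next: May 2010 → Tue May 25 2010.
June 2010: Fri Jun 25 2010.
Next: July 2010 → Sun Jul 25 2010.

Tue May 25 2010, Fri Jun 25 2010, Sun Jul 25 2010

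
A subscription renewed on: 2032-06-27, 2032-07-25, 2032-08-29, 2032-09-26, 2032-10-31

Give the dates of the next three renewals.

2032-11-28, 2032-12-26, 2033-01-30

All Sundays; the gaps (28, 35, 28, 35) vary with month length.
This is the last Sunday of each month.
November 2032 ends with Sunday 2032-11-28.
December 2032 ends with Sunday 2032-12-26.
January 2033 ends with Sunday 2033-01-30.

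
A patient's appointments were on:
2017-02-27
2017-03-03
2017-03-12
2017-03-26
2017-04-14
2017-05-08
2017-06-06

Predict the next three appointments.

2017-07-10, 2017-08-18, 2017-10-01

Intervals are 4, 9, 14, 19, 24, 29 days — an arithmetic progression with common difference 5.
Next gap: 34 days. 2017-06-06 + 34 days = 2017-07-10.
Next gap: 39 days. 2017-07-10 + 39 days = 2017-08-18.
Next gap: 44 days. 2017-08-18 + 44 days = 2017-10-01.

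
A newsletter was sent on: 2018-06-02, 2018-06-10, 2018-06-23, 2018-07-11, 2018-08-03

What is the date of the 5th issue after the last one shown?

2019-02-09

The spacing grows by 5 each time: 8, 13, 18, 23 days.
Next gap: 28 days. 2018-08-03 + 28 days = 2018-08-31.
Next gap: 33 days. 2018-08-31 + 33 days = 2018-10-03.
Next gap: 38 days. 2018-10-03 + 38 days = 2018-11-10.
Next gap: 43 days. 2018-11-10 + 43 days = 2018-12-23.
Next gap: 48 days. 2018-12-23 + 48 days = 2019-02-09.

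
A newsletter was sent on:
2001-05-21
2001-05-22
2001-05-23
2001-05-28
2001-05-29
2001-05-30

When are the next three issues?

2001-06-04, 2001-06-05, 2001-06-06

Every event lands on a Monday or Tuesday or Wednesday (gaps cycle 1, 1, 5, 1, 1).
So the schedule is: every Monday, Tuesday and Wednesday.
The following Monday is 2001-06-04.
The following Tuesday is 2001-06-05.
Next Wednesday: 2001-06-06.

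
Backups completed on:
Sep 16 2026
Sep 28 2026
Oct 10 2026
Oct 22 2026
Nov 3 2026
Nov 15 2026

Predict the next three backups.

Every event comes 12 days after the last (12, 12, 12, 12, 12).
Nov 15 2026 + 12 days = Nov 27 2026.
Nov 27 2026 + 12 days = Dec 9 2026.
Dec 9 2026 + 12 days = Dec 21 2026.

Nov 27 2026, Dec 9 2026, Dec 21 2026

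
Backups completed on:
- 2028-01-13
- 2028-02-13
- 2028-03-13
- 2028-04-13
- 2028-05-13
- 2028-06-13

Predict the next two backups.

The day-of-month is always 13 (31, 29, 31, 30, 31 days between events).
So this recurs on the 13th of each month.
Next: July 2028 → 2028-07-13.
Next: August 2028 → 2028-08-13.

2028-07-13, 2028-08-13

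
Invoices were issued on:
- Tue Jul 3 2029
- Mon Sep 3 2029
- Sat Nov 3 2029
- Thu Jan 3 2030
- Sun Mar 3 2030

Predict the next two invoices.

Each date is the 3rd; the gaps (62, 61, 61, 59) track the month lengths.
The rule is the 3rd of every 2 months.
Next: May 2030 → Fri May 3 2030.
July 2030: Wed Jul 3 2030.

Fri May 3 2030, Wed Jul 3 2030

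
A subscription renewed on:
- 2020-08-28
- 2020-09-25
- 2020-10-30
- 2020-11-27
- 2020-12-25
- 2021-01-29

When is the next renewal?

2021-02-26

Every date is a Friday; gaps 28, 35, 28, 28, 35 days.
Each is the last Friday of its month (at least one falls on the 29th or later, ruling out '4th Friday').
February 2021 ends with Friday 2021-02-26.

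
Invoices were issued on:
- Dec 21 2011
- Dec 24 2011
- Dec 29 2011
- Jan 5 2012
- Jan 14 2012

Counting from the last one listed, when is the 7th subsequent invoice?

May 12 2012

Gaps: 3, 5, 7, 9 days — each gap is 2 larger than the previous one.
Next gap: 11 days. Jan 14 2012 + 11 days = Jan 25 2012.
Next gap: 13 days. Jan 25 2012 + 13 days = Feb 7 2012.
Next gap: 15 days. Feb 7 2012 + 15 days = Feb 22 2012.
Next gap: 17 days. Feb 22 2012 + 17 days = Mar 10 2012.
Next gap: 19 days. Mar 10 2012 + 19 days = Mar 29 2012.
Next gap: 21 days. Mar 29 2012 + 21 days = Apr 19 2012.
Next gap: 23 days. Apr 19 2012 + 23 days = May 12 2012.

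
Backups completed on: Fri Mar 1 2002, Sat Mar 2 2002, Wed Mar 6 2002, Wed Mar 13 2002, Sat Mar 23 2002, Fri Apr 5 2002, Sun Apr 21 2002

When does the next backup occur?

Gaps: 1, 4, 7, 10, 13, 16 days — each gap is 3 larger than the previous one.
Next gap: 19 days. Sun Apr 21 2002 + 19 days = Fri May 10 2002.

Fri May 10 2002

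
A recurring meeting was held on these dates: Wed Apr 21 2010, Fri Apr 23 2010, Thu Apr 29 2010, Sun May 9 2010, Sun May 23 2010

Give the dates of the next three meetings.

Thu Jun 10 2010, Fri Jul 2 2010, Wed Jul 28 2010

Gaps: 2, 6, 10, 14 days — each gap is 4 larger than the previous one.
Next gap: 18 days. Sun May 23 2010 + 18 days = Thu Jun 10 2010.
Next gap: 22 days. Thu Jun 10 2010 + 22 days = Fri Jul 2 2010.
Next gap: 26 days. Fri Jul 2 2010 + 26 days = Wed Jul 28 2010.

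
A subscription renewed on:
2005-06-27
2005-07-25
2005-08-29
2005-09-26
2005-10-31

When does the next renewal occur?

2005-11-28

These are Mondays with 28, 35, 28, 35-day gaps.
Each is the final Monday of its month — 2005-08-29 is past the 28th, so '4th Monday' doesn't fit.
November 2005 ends with Monday 2005-11-28.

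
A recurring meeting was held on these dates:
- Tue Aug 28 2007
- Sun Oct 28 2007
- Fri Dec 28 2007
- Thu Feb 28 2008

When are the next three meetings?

Mon Apr 28 2008, Sat Jun 28 2008, Thu Aug 28 2008

The day-of-month is always 28 (61, 61, 62 days between events).
So this recurs on the 28th of every 2 months.
April 2008: Mon Apr 28 2008.
Next: June 2008 → Sat Jun 28 2008.
August 2008: Thu Aug 28 2008.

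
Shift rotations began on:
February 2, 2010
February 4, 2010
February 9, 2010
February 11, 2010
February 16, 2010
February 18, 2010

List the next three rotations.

Every event lands on a Tuesday or Thursday (gaps cycle 2, 5, 2, 5, 2).
So the schedule is: every Tuesday and Thursday.
Next Tuesday: February 23, 2010.
Next Thursday: February 25, 2010.
Next Tuesday: March 2, 2010.

February 23, 2010; February 25, 2010; March 2, 2010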